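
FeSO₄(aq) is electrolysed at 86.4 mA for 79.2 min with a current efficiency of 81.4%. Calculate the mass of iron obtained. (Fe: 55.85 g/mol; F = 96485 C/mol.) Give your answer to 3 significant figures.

0.0967 g

Q = 0.0864 × 4752 = 410.6 C
n(e⁻) = 410.6 / 96485 = 0.004256 mol
Fe²⁺ + 2e⁻ → Fe, so theoretical m(Fe) = 0.002128 × 55.85 = 0.1188 g
Actual mass = 81.4% × 0.1188 = 0.0967 g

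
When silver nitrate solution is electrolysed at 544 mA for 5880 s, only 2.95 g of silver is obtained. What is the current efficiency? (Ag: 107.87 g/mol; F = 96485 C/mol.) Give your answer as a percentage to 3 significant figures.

82.5%

Q = 0.544 × 5880 = 3199 C
n(e⁻) = 3199 / 96485 = 0.03316 mol
Ag⁺ + e⁻ → Ag, so theoretical n(Ag) = 0.03316 mol → 3.577 g
Efficiency = 2.95 / 3.577 = 0.8247 = 82.5%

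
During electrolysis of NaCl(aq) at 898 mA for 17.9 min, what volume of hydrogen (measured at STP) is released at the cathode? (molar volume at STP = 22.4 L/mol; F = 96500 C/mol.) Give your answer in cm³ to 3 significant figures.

Q = It = 0.898 × 1074 = 964.5 C
Moles of electrons = 964.5 / 96500 = 0.009995 mol
2H⁺ + 2e⁻ → H₂, so n(H₂) = 0.009995 / 2 = 0.004998 mol
V = 0.004998 × 22.4 = 0.1120 L
= 112 cm³

112 cm³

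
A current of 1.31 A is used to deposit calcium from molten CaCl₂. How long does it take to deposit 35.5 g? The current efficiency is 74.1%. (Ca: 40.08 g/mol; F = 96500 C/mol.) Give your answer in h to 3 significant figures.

n(Ca) = 35.5 / 40.08 = 0.8857 mol
Ca²⁺ + 2e⁻ → Ca, so n(e⁻) = 2 × 0.8857 = 1.771 mol
Q = 1.771 × 96500 / 0.741 = 2.306×10^5 C
t = Q / I = 2.306×10^5 / 1.31 = 1.760×10^5 s = 48.9 h

48.9 h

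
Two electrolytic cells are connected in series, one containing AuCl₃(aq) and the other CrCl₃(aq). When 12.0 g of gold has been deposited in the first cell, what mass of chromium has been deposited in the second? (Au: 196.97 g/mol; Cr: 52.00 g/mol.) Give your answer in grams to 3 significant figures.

n(Au) = 12.0 / 196.97 = 0.06092 mol
Au³⁺ + 3e⁻ → Au, so n(e⁻) = 3 × 0.06092 = 0.1828 mol
Same current for the same time ⇒ same n(e⁻) = 0.1828 mol in both cells.
Cr³⁺ + 3e⁻ → Cr, so n(Cr) = 0.1828 / 3 = 0.06093 mol
m(Cr) = 0.06093 × 52.00 = 3.17 g

3.17 g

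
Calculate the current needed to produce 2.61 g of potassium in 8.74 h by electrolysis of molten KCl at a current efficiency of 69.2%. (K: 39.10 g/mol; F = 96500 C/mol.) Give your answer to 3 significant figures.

n(K) = 2.61 / 39.10 = 0.06675 mol
K⁺ + e⁻ → K, so n(e⁻) = 0.06675 mol
Q = 0.06675 × 96500 / 0.692 = 9308 C
I = Q / t = 9308 / 31464 s = 0.296 A

0.296 A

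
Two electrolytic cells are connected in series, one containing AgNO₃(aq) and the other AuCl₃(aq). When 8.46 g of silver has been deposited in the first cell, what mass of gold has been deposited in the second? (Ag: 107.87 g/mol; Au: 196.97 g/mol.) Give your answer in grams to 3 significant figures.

n(Ag) = 8.46 / 107.87 = 0.07843 mol
Ag⁺ + e⁻ → Ag, so n(e⁻) = 0.07843 mol
Same current for the same time ⇒ same n(e⁻) = 0.07843 mol in both cells.
Au³⁺ + 3e⁻ → Au, so n(Au) = 0.07843 / 3 = 0.02614 mol
m(Au) = 0.02614 × 196.97 = 5.15 g

5.15 g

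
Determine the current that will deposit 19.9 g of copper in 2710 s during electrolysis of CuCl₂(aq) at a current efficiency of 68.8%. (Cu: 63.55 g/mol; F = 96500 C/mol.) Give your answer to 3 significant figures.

n(Cu) = 19.9 / 63.55 = 0.3131 mol
Cu²⁺ + 2e⁻ → Cu, so n(e⁻) = 2 × 0.3131 = 0.6262 mol
Q = 0.6262 × 96500 / 0.688 = 87830 C
I = Q / t = 87830 / 2710 s = 32.4 A

32.4 A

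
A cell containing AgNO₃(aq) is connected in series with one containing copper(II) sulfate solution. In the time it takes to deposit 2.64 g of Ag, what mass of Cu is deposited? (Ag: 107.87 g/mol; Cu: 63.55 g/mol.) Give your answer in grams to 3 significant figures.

n(Ag) = 2.64 / 107.87 = 0.02447 mol
Ag⁺ + e⁻ → Ag, so n(e⁻) = 0.02447 mol
Same current for the same time ⇒ same n(e⁻) = 0.02447 mol in both cells.
Cu²⁺ + 2e⁻ → Cu, so n(Cu) = 0.02447 / 2 = 0.01224 mol
m(Cu) = 0.01224 × 63.55 = 0.778 g

0.778 g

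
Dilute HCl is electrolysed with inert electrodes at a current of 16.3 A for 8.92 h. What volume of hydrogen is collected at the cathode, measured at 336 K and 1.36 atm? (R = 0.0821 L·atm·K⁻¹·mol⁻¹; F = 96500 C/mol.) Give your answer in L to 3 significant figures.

Q = 16.3 A × 32112 s = 5.234×10^5 C
Moles of electrons = 5.234×10^5 / 96500 = 5.424 mol
2H⁺ + 2e⁻ → H₂, so n(H₂) = 5.424 / 2 = 2.712 mol
V = nRT/P = 2.712 × 0.0821 × 336 / 1.36 = 55.01 L

55.0 L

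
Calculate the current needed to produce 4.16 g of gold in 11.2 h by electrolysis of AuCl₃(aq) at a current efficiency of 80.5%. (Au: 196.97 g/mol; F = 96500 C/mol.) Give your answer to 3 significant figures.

n(Au) = 4.16 / 196.97 = 0.02112 mol
Au³⁺ + 3e⁻ → Au, so n(e⁻) = 3 × 0.02112 = 0.06336 mol
Q = 0.06336 × 96500 / 0.805 = 7595 C
I = Q / t = 7595 / 40320 s = 0.188 A

0.188 A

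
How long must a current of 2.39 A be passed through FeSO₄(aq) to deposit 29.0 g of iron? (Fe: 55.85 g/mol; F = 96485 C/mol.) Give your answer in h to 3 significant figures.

11.6 h

n(Fe) = 29.0 / 55.85 = 0.5192 mol
Fe²⁺ + 2e⁻ → Fe, so n(e⁻) = 2 × 0.5192 = 1.038 mol
Q = 1.038 × 96485 = 1.002×10^5 C
t = Q / I = 1.002×10^5 / 2.39 = 41920 s = 11.6 h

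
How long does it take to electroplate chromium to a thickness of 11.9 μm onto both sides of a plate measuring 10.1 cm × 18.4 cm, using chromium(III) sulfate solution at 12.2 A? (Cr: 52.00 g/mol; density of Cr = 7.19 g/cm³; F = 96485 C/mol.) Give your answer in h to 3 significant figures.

Plated area = 2 × 10.1 × 18.4 = 371.7 cm²
Volume = 371.7 × 11.9×10⁻⁴ cm = 0.4423 cm³
m(Cr) = 0.4423 × 7.19 = 3.180 g
n(Cr) = 3.180 / 52.00 = 0.06115 mol; n(e⁻) = 3 × 0.06115 = 0.1835 mol
Q = 0.1835 × 96485 = 17700 C
t = 17700 / 12.2 = 1451 s = 0.403 h

0.403 h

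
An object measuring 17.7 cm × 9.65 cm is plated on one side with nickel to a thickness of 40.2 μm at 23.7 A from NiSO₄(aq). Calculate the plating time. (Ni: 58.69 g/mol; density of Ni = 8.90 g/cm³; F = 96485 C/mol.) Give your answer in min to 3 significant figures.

Plated area = 17.7 × 9.65 = 170.8 cm²
Volume = 170.8 × 40.2×10⁻⁴ cm = 0.6866 cm³
m(Ni) = 0.6866 × 8.90 = 6.111 g
n(Ni) = 6.111 / 58.69 = 0.1041 mol; n(e⁻) = 2 × 0.1041 = 0.2082 mol
Q = 0.2082 × 96485 = 20090 C
t = 20090 / 23.7 = 847.7 s = 14.1 min

14.1 min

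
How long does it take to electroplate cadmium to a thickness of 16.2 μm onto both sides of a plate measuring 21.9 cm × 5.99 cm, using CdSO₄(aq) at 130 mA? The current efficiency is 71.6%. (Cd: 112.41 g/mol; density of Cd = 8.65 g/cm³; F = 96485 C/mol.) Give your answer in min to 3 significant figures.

1130 min

Plated area = 2 × 21.9 × 5.99 = 262.4 cm²
Volume = 262.4 × 16.2×10⁻⁴ cm = 0.4251 cm³
m(Cd) = 0.4251 × 8.65 = 3.677 g
n(Cd) = 3.677 / 112.41 = 0.03271 mol; n(e⁻) = 2 × 0.03271 = 0.06542 mol
Q = 0.06542 × 96485 / 0.716 = 8816 C
t = 8816 / 0.130 = 67820 s = 1130 min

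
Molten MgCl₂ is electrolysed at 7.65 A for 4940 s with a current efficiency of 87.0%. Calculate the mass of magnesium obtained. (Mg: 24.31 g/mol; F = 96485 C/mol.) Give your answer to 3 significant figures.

Q = 7.65 × 4940 = 37790 C
n(e⁻) = 37790 / 96485 = 0.3917 mol
Mg²⁺ + 2e⁻ → Mg, so theoretical m(Mg) = 0.1959 × 24.31 = 4.762 g
Actual mass = 87.0% × 4.762 = 4.14 g

4.14 g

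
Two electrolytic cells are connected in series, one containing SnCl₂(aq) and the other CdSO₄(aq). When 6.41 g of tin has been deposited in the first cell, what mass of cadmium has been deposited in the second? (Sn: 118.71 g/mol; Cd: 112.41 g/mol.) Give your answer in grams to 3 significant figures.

n(Sn) = 6.41 / 118.71 = 0.05400 mol
Sn²⁺ + 2e⁻ → Sn, so n(e⁻) = 2 × 0.05400 = 0.1080 mol
Same current for the same time ⇒ same n(e⁻) = 0.1080 mol in both cells.
Cd²⁺ + 2e⁻ → Cd, so n(Cd) = 0.1080 / 2 = 0.05400 mol
m(Cd) = 0.05400 × 112.41 = 6.07 g

6.07 g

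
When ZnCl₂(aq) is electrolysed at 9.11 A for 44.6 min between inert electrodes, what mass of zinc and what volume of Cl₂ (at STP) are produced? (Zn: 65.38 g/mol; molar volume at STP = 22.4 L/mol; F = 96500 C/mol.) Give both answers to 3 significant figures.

8.26 g Zn; 2.83 L Cl₂

Q = 9.11 × 2676 = 24380 C; n(e⁻) = 24380 / 96500 = 0.2526 mol
Cathode: Zn²⁺ + 2e⁻ → Zn → n(Zn) = 0.2526/2 = 0.1263 mol → 8.26 g
Anode: 2Cl⁻ → Cl₂ + 2e⁻ → n(Cl₂) = 0.2526/2 = 0.1263 mol → 2.83 L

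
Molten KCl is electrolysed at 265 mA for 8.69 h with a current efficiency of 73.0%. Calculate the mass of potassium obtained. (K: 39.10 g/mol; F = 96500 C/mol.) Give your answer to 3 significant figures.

Q = 0.265 × 31284 = 8290 C
n(e⁻) = 8290 / 96500 = 0.08591 mol
K⁺ + e⁻ → K, so theoretical m(K) = 0.08591 × 39.10 = 3.359 g
Actual mass = 73.0% × 3.359 = 2.45 g

2.45 g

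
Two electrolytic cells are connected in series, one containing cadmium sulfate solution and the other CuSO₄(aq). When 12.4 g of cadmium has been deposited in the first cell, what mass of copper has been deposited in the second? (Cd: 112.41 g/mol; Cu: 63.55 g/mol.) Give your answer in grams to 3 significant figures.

7.01 g

n(Cd) = 12.4 / 112.41 = 0.1103 mol
Cd²⁺ + 2e⁻ → Cd, so n(e⁻) = 2 × 0.1103 = 0.2206 mol
Since the cells are in series, n(e⁻) in the Cu cell is also 0.2206 mol.
Cu²⁺ + 2e⁻ → Cu, so n(Cu) = 0.2206 / 2 = 0.1103 mol
m(Cu) = 0.1103 × 63.55 = 7.01 g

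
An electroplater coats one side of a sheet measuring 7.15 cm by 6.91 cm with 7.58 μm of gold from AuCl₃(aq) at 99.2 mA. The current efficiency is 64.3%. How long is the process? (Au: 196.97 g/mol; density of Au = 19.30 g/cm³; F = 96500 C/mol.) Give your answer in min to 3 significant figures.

278 min

Plated area = 7.15 × 6.91 = 49.41 cm²
Volume = 49.41 × 7.58×10⁻⁴ cm = 0.03745 cm³
m(Au) = 0.03745 × 19.30 = 0.7228 g
n(Au) = 0.7228 / 196.97 = 0.003670 mol; n(e⁻) = 3 × 0.003670 = 0.01101 mol
Q = 0.01101 × 96500 / 0.643 = 1652 C
t = 1652 / 0.0992 = 16650 s = 278 min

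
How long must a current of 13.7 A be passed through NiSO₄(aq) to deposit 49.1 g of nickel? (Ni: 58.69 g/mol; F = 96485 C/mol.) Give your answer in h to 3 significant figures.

3.27 h

n(Ni) = 49.1 / 58.69 = 0.8366 mol
Ni²⁺ + 2e⁻ → Ni, so n(e⁻) = 2 × 0.8366 = 1.673 mol
Q = 1.673 × 96485 = 1.614×10^5 C
t = Q / I = 1.614×10^5 / 13.7 = 11780 s = 3.27 h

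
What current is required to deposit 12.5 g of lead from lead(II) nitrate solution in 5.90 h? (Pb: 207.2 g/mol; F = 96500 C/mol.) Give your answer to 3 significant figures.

0.548 A

n(Pb) = 12.5 / 207.2 = 0.06033 mol
Pb²⁺ + 2e⁻ → Pb, so n(e⁻) = 2 × 0.06033 = 0.1207 mol
Q = 0.1207 × 96500 = 11650 C
I = Q / t = 11650 / 21240 s = 0.548 A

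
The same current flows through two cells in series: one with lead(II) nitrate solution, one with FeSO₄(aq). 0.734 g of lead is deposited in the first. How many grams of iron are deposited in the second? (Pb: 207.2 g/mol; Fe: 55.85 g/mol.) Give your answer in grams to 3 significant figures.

0.198 g

n(Pb) = 0.734 / 207.2 = 0.003542 mol
Pb²⁺ + 2e⁻ → Pb, so n(e⁻) = 2 × 0.003542 = 0.007084 mol
Same current for the same time ⇒ same n(e⁻) = 0.007084 mol in both cells.
Fe²⁺ + 2e⁻ → Fe, so n(Fe) = 0.007084 / 2 = 0.003542 mol
m(Fe) = 0.003542 × 55.85 = 0.198 g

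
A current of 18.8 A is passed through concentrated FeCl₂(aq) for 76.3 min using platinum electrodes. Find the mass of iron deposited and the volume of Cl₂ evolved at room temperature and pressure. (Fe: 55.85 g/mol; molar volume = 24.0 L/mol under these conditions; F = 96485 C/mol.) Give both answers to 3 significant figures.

Q = 18.8 × 4578 = 86070 C; n(e⁻) = 86070 / 96485 = 0.8921 mol
Cathode: Fe²⁺ + 2e⁻ → Fe → n(Fe) = 0.8921/2 = 0.4461 mol → 24.9 g
Anode: 2Cl⁻ → Cl₂ + 2e⁻ → n(Cl₂) = 0.8921/2 = 0.4461 mol → 10.7 L

24.9 g Fe; 10.7 L Cl₂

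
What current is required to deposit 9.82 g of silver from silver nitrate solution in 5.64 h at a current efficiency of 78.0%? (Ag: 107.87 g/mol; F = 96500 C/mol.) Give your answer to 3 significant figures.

n(Ag) = 9.82 / 107.87 = 0.09104 mol
Ag⁺ + e⁻ → Ag, so n(e⁻) = 0.09104 mol
Q = 0.09104 × 96500 / 0.780 = 11260 C
I = Q / t = 11260 / 20304 s = 0.555 A

0.555 A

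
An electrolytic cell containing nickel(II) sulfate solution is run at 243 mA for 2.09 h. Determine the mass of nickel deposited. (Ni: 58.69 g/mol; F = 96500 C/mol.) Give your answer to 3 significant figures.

Q = 0.243 A × 7524 s = 1828 C
Moles of electrons = 1828 / 96500 = 0.01894 mol
Ni²⁺ + 2e⁻ → Ni, so n(Ni) = 0.01894 / 2 = 0.009470 mol
m = 0.009470 × 58.69 = 0.556 g

0.556 g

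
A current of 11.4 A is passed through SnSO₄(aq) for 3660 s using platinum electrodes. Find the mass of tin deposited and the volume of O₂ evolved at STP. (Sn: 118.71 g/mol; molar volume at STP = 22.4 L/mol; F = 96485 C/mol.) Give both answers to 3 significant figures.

25.7 g Sn; 2.42 L O₂

Q = 11.4 × 3660 = 41720 C; n(e⁻) = 41720 / 96485 = 0.4324 mol
Cathode: Sn²⁺ + 2e⁻ → Sn → n(Sn) = 0.4324/2 = 0.2162 mol → 25.7 g
Anode: 2H₂O → O₂ + 4H⁺ + 4e⁻ → n(O₂) = 0.4324/4 = 0.1081 mol → 2.42 L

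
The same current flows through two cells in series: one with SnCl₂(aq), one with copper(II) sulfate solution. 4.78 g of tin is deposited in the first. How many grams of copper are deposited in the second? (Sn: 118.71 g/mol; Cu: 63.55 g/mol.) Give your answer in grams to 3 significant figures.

2.56 g

n(Sn) = 4.78 / 118.71 = 0.04027 mol
Sn²⁺ + 2e⁻ → Sn, so n(e⁻) = 2 × 0.04027 = 0.08054 mol
In series, the same 0.08054 mol of electrons flows through the second cell.
Cu²⁺ + 2e⁻ → Cu, so n(Cu) = 0.08054 / 2 = 0.04027 mol
m(Cu) = 0.04027 × 63.55 = 2.56 g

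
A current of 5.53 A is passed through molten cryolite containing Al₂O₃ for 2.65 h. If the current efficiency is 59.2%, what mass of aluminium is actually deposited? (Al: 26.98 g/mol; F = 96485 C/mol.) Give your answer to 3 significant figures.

2.91 g

Q = 5.53 × 9540 = 52760 C
n(e⁻) = 52760 / 96485 = 0.5468 mol
Al³⁺ + 3e⁻ → Al, so theoretical m(Al) = 0.1823 × 26.98 = 4.918 g
Actual mass = 59.2% × 4.918 = 2.91 g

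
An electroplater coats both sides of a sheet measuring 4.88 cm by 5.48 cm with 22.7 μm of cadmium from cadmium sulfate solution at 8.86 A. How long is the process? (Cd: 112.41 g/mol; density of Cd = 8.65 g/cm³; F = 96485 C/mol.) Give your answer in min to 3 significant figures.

3.39 min

Plated area = 2 × 4.88 × 5.48 = 53.48 cm²
Volume = 53.48 × 22.7×10⁻⁴ cm = 0.1214 cm³
m(Cd) = 0.1214 × 8.65 = 1.050 g
n(Cd) = 1.050 / 112.41 = 0.009341 mol; n(e⁻) = 2 × 0.009341 = 0.01868 mol
Q = 0.01868 × 96485 = 1802 C
t = 1802 / 8.86 = 203.4 s = 3.39 min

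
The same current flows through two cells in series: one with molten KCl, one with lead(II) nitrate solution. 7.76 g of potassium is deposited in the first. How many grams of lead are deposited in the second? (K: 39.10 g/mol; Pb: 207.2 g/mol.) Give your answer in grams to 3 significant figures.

n(K) = 7.76 / 39.10 = 0.1985 mol
K⁺ + e⁻ → K, so n(e⁻) = 0.1985 mol
Same current for the same time ⇒ same n(e⁻) = 0.1985 mol in both cells.
Pb²⁺ + 2e⁻ → Pb, so n(Pb) = 0.1985 / 2 = 0.09925 mol
m(Pb) = 0.09925 × 207.2 = 20.6 g

20.6 g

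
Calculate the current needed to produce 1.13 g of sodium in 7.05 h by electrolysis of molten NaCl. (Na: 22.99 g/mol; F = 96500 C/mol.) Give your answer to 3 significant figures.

0.187 A

n(Na) = 1.13 / 22.99 = 0.04915 mol
Na⁺ + e⁻ → Na, so n(e⁻) = 0.04915 mol
Q = 0.04915 × 96500 = 4743 C
I = Q / t = 4743 / 25380 s = 0.187 A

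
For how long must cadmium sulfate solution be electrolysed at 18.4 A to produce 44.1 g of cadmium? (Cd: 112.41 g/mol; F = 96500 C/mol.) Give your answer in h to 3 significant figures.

n(Cd) = 44.1 / 112.41 = 0.3923 mol
Cd²⁺ + 2e⁻ → Cd, so n(e⁻) = 2 × 0.3923 = 0.7846 mol
Q = 0.7846 × 96500 = 75710 C
t = Q / I = 75710 / 18.4 = 4115 s = 1.14 h

1.14 h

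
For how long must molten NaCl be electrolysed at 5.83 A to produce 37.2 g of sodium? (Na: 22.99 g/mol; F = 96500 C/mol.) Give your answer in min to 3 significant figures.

n(Na) = 37.2 / 22.99 = 1.618 mol
Na⁺ + e⁻ → Na, so n(e⁻) = 1.618 mol
Q = 1.618 × 96500 = 1.561×10^5 C
t = Q / I = 1.561×10^5 / 5.83 = 26780 s = 446 min

446 min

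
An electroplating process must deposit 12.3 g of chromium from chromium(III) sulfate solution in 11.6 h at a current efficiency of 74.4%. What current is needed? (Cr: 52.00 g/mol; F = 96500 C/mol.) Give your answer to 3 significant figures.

n(Cr) = 12.3 / 52.00 = 0.2365 mol
Cr³⁺ + 3e⁻ → Cr, so n(e⁻) = 3 × 0.2365 = 0.7095 mol
Q = 0.7095 × 96500 / 0.744 = 92030 C
I = Q / t = 92030 / 41760 s = 2.20 A

2.20 A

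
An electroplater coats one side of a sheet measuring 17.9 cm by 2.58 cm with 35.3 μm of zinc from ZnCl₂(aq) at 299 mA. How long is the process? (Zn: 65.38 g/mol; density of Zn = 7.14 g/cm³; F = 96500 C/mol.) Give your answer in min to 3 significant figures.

192 min

Plated area = 17.9 × 2.58 = 46.18 cm²
Volume = 46.18 × 35.3×10⁻⁴ cm = 0.1630 cm³
m(Zn) = 0.1630 × 7.14 = 1.164 g
n(Zn) = 1.164 / 65.38 = 0.01780 mol; n(e⁻) = 2 × 0.01780 = 0.03560 mol
Q = 0.03560 × 96500 = 3435 C
t = 3435 / 0.299 = 11490 s = 192 min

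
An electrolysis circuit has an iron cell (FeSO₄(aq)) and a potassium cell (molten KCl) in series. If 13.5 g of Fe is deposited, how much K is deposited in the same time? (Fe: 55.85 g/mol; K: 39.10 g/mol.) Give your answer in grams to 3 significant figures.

n(Fe) = 13.5 / 55.85 = 0.2417 mol
Fe²⁺ + 2e⁻ → Fe, so n(e⁻) = 2 × 0.2417 = 0.4834 mol
In series, the same 0.4834 mol of electrons flows through the second cell.
K⁺ + e⁻ → K, so n(K) = 0.4834 mol
m(K) = 0.4834 × 39.10 = 18.9 g

18.9 g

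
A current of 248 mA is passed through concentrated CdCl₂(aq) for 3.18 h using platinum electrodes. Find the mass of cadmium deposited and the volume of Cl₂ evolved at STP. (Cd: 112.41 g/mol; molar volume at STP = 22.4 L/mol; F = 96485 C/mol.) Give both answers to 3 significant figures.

1.65 g Cd; 0.330 L Cl₂

Q = 0.248 × 11448 = 2839 C; n(e⁻) = 2839 / 96485 = 0.02942 mol
Cathode: Cd²⁺ + 2e⁻ → Cd → n(Cd) = 0.02942/2 = 0.01471 mol → 1.65 g
Anode: 2Cl⁻ → Cl₂ + 2e⁻ → n(Cl₂) = 0.02942/2 = 0.01471 mol → 0.330 L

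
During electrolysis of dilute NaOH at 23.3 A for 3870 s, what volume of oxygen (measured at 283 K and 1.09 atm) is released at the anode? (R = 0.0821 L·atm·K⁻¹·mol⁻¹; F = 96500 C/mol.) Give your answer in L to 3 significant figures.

Q = 23.3 A × 3870 s = 90170 C
Moles of electrons = 90170 / 96500 = 0.9344 mol
2H₂O → O₂ + 4H⁺ + 4e⁻, so n(O₂) = 0.9344 / 4 = 0.2336 mol
V = nRT/P = 0.2336 × 0.0821 × 283 / 1.09 = 4.979 L

4.98 L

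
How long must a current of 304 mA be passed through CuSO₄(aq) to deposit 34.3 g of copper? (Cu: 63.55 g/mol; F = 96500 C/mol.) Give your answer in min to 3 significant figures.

n(Cu) = 34.3 / 63.55 = 0.5397 mol
Cu²⁺ + 2e⁻ → Cu, so n(e⁻) = 2 × 0.5397 = 1.079 mol
Q = 1.079 × 96500 = 1.041×10^5 C
t = Q / I = 1.041×10^5 / 0.304 = 3.424×10^5 s = 5710 min

5710 min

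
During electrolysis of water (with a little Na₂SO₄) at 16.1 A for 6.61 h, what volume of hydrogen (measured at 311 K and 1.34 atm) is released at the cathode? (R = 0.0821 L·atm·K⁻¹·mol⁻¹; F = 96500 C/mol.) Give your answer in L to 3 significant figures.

Q = It = 16.1 × 23796 = 3.831×10^5 C
n(e⁻) = 3.831×10^5 / 96500 = 3.970 mol
2H⁺ + 2e⁻ → H₂, so n(H₂) = 3.970 / 2 = 1.985 mol
V = nRT/P = 1.985 × 0.0821 × 311 / 1.34 = 37.82 L

37.8 L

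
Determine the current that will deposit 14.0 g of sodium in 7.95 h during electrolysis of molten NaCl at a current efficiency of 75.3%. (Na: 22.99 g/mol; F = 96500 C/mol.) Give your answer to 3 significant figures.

2.73 A

n(Na) = 14.0 / 22.99 = 0.6090 mol
Na⁺ + e⁻ → Na, so n(e⁻) = 0.6090 mol
Q = 0.6090 × 96500 / 0.753 = 78050 C
I = Q / t = 78050 / 28620 s = 2.73 A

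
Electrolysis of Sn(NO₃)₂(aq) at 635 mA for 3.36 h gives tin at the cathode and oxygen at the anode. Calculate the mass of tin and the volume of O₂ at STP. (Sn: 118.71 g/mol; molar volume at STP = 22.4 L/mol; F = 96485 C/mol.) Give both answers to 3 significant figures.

Q = 0.635 × 12096 = 7681 C; n(e⁻) = 7681 / 96485 = 0.07961 mol
Cathode: Sn²⁺ + 2e⁻ → Sn → n(Sn) = 0.07961/2 = 0.03981 mol → 4.73 g
Anode: 2H₂O → O₂ + 4H⁺ + 4e⁻ → n(O₂) = 0.07961/4 = 0.01990 mol → 0.446 L

4.73 g Sn; 0.446 L O₂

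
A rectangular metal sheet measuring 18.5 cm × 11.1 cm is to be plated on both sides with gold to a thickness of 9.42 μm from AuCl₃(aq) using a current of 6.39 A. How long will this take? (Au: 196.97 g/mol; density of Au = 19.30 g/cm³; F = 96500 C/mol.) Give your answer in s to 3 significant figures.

Plated area = 2 × 18.5 × 11.1 = 410.7 cm²
Volume = 410.7 × 9.42×10⁻⁴ cm = 0.3869 cm³
m(Au) = 0.3869 × 19.30 = 7.467 g
n(Au) = 7.467 / 196.97 = 0.03791 mol; n(e⁻) = 3 × 0.03791 = 0.1137 mol
Q = 0.1137 × 96500 = 10970 C
t = 10970 / 6.39 = 1717 s

1720 s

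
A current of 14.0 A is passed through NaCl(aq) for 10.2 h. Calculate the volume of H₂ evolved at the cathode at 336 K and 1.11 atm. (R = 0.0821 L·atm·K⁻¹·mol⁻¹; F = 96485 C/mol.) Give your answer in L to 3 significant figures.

Charge passed = 14.0 × 36720 = 5.141×10^5 C
n(e⁻) = 5.141×10^5 / 96485 = 5.328 mol
2H⁺ + 2e⁻ → H₂, so n(H₂) = 5.328 / 2 = 2.664 mol
V = nRT/P = 2.664 × 0.0821 × 336 / 1.11 = 66.21 L

66.2 L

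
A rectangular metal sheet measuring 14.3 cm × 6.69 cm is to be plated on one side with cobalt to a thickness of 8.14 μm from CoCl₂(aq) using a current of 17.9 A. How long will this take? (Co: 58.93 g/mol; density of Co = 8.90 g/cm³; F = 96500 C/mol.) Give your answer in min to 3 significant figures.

2.11 min

Plated area = 14.3 × 6.69 = 95.67 cm²
Volume = 95.67 × 8.14×10⁻⁴ cm = 0.07788 cm³
m(Co) = 0.07788 × 8.90 = 0.6931 g
n(Co) = 0.6931 / 58.93 = 0.01176 mol; n(e⁻) = 2 × 0.01176 = 0.02352 mol
Q = 0.02352 × 96500 = 2270 C
t = 2270 / 17.9 = 126.8 s = 2.11 min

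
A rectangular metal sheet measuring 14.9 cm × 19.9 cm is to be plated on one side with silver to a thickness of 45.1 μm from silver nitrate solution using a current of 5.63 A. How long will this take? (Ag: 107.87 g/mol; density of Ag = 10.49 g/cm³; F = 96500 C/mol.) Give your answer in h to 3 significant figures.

Plated area = 14.9 × 19.9 = 296.5 cm²
Volume = 296.5 × 45.1×10⁻⁴ cm = 1.337 cm³
m(Ag) = 1.337 × 10.49 = 14.03 g
n(Ag) = 14.03 / 107.87 = 0.1301 mol; n(e⁻) = 0.1301 mol
Q = 0.1301 × 96500 = 12550 C
t = 12550 / 5.63 = 2229 s = 0.619 h

0.619 h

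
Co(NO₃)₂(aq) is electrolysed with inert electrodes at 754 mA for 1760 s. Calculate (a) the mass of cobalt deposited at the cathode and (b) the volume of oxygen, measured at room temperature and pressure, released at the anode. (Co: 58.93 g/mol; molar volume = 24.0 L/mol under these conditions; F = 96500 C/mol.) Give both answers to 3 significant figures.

Q = 0.754 × 1760 = 1327 C; n(e⁻) = 1327 / 96500 = 0.01375 mol
Cathode: Co²⁺ + 2e⁻ → Co → n(Co) = 0.01375/2 = 0.006875 mol → 0.405 g
Anode: 2H₂O → O₂ + 4H⁺ + 4e⁻ → n(O₂) = 0.01375/4 = 0.003438 mol → 0.0825 L

0.405 g Co; 0.0825 L O₂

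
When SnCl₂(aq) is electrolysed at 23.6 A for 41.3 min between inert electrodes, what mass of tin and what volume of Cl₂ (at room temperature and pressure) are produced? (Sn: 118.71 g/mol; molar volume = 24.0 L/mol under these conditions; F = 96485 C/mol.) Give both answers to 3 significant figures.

36.0 g Sn; 7.27 L Cl₂

Q = 23.6 × 2478 = 58480 C; n(e⁻) = 58480 / 96485 = 0.6061 mol
Cathode: Sn²⁺ + 2e⁻ → Sn → n(Sn) = 0.6061/2 = 0.3031 mol → 36.0 g
Anode: 2Cl⁻ → Cl₂ + 2e⁻ → n(Cl₂) = 0.6061/2 = 0.3031 mol → 7.27 L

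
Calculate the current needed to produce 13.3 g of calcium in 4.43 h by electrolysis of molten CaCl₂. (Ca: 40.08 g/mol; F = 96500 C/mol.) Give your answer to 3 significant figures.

n(Ca) = 13.3 / 40.08 = 0.3318 mol
Ca²⁺ + 2e⁻ → Ca, so n(e⁻) = 2 × 0.3318 = 0.6636 mol
Q = 0.6636 × 96500 = 64040 C
I = Q / t = 64040 / 15948 s = 4.02 A

4.02 A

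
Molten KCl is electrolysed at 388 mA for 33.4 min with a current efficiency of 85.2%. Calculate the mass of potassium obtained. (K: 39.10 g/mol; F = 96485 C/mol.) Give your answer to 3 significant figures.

Q = 0.388 × 2004 = 777.6 C
n(e⁻) = 777.6 / 96485 = 0.008059 mol
K⁺ + e⁻ → K, so theoretical m(K) = 0.008059 × 39.10 = 0.3151 g
Actual mass = 85.2% × 0.3151 = 0.268 g

0.268 g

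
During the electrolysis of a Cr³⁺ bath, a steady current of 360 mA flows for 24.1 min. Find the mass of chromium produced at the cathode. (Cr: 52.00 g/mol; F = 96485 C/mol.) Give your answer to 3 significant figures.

0.0935 g

Charge passed = 0.360 × 1446 = 520.6 C
n(e⁻) = Q/F = 520.6/96485 = 0.005396 mol
Cr³⁺ + 3e⁻ → Cr, so n(Cr) = 0.005396 / 3 = 0.001799 mol
m = 0.001799 × 52.00 = 0.0935 g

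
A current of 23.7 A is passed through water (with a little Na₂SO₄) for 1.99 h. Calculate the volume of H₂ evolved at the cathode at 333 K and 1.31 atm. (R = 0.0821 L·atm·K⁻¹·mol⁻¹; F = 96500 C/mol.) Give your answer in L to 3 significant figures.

Q = It = 23.7 × 7164 = 1.698×10^5 C
n(e⁻) = Q/F = 1.698×10^5/96500 = 1.760 mol
2H⁺ + 2e⁻ → H₂, so n(H₂) = 1.760 / 2 = 0.8800 mol
V = nRT/P = 0.8800 × 0.0821 × 333 / 1.31 = 18.37 L

18.4 L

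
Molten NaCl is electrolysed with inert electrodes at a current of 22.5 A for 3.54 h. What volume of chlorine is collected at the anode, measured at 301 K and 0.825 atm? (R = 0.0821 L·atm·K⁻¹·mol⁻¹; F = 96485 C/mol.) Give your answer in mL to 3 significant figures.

Charge passed = 22.5 × 12744 = 2.867×10^5 C
n(e⁻) = 2.867×10^5 / 96485 = 2.971 mol
2Cl⁻ → Cl₂ + 2e⁻, so n(Cl₂) = 2.971 / 2 = 1.486 mol
V = nRT/P = 1.486 × 0.0821 × 301 / 0.825 = 44.51 L
= 44500 mL

44500 mL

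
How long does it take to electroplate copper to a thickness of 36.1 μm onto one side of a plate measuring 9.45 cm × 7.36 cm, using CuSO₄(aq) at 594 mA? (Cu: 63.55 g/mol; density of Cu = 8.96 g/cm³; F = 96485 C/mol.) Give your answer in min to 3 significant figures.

Plated area = 9.45 × 7.36 = 69.55 cm²
Volume = 69.55 × 36.1×10⁻⁴ cm = 0.2511 cm³
m(Cu) = 0.2511 × 8.96 = 2.250 g
n(Cu) = 2.250 / 63.55 = 0.03541 mol; n(e⁻) = 2 × 0.03541 = 0.07082 mol
Q = 0.07082 × 96485 = 6833 C
t = 6833 / 0.594 = 11500 s = 192 min

192 min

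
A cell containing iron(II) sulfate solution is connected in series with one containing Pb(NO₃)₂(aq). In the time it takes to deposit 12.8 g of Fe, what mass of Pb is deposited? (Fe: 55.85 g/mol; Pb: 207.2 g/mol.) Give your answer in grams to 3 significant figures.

n(Fe) = 12.8 / 55.85 = 0.2292 mol
Fe²⁺ + 2e⁻ → Fe, so n(e⁻) = 2 × 0.2292 = 0.4584 mol
In series, the same 0.4584 mol of electrons flows through the second cell.
Pb²⁺ + 2e⁻ → Pb, so n(Pb) = 0.4584 / 2 = 0.2292 mol
m(Pb) = 0.2292 × 207.2 = 47.5 g

47.5 g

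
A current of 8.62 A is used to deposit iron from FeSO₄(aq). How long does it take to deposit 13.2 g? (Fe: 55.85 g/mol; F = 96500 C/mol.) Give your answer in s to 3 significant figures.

5290 s

n(Fe) = 13.2 / 55.85 = 0.2363 mol
Fe²⁺ + 2e⁻ → Fe, so n(e⁻) = 2 × 0.2363 = 0.4726 mol
Q = 0.4726 × 96500 = 45610 C
t = Q / I = 45610 / 8.62 = 5291 s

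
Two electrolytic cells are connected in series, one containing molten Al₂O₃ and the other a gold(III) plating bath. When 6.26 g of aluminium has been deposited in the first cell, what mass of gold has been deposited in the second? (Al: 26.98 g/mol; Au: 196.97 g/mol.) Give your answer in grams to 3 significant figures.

n(Al) = 6.26 / 26.98 = 0.2320 mol
Al³⁺ + 3e⁻ → Al, so n(e⁻) = 3 × 0.2320 = 0.6960 mol
The cells are in series, so the same charge (and hence the same n(e⁻) = 0.6960 mol) passes through both.
Au³⁺ + 3e⁻ → Au, so n(Au) = 0.6960 / 3 = 0.2320 mol
m(Au) = 0.2320 × 196.97 = 45.7 g

45.7 g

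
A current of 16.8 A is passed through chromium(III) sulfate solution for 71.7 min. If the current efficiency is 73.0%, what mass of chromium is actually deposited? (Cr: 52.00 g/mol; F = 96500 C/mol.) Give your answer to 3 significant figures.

9.48 g

Q = 16.8 × 4302 = 72270 C
n(e⁻) = 72270 / 96500 = 0.7489 mol
Cr³⁺ + 3e⁻ → Cr, so theoretical m(Cr) = 0.2496 × 52.00 = 12.98 g
Actual mass = 73.0% × 12.98 = 9.48 g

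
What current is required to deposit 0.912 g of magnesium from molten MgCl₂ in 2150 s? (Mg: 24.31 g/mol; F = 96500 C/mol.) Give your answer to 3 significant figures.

n(Mg) = 0.912 / 24.31 = 0.03752 mol
Mg²⁺ + 2e⁻ → Mg, so n(e⁻) = 2 × 0.03752 = 0.07504 mol
Q = 0.07504 × 96500 = 7241 C
I = Q / t = 7241 / 2150 s = 3.37 A

3.37 A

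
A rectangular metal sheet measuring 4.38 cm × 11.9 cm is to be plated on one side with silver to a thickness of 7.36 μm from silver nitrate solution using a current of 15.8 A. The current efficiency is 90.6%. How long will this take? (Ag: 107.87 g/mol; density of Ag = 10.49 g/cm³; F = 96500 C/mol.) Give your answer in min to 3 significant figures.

0.419 min

Plated area = 4.38 × 11.9 = 52.12 cm²
Volume = 52.12 × 7.36×10⁻⁴ cm = 0.03836 cm³
m(Ag) = 0.03836 × 10.49 = 0.4024 g
n(Ag) = 0.4024 / 107.87 = 0.003730 mol; n(e⁻) = 0.003730 mol
Q = 0.003730 × 96500 / 0.906 = 397.3 C
t = 397.3 / 15.8 = 25.15 s = 0.419 min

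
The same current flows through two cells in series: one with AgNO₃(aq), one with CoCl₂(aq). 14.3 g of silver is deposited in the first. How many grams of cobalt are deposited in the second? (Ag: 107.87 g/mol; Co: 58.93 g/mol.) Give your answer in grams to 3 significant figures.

3.91 g

n(Ag) = 14.3 / 107.87 = 0.1326 mol
Ag⁺ + e⁻ → Ag, so n(e⁻) = 0.1326 mol
Same current for the same time ⇒ same n(e⁻) = 0.1326 mol in both cells.
Co²⁺ + 2e⁻ → Co, so n(Co) = 0.1326 / 2 = 0.06630 mol
m(Co) = 0.06630 × 58.93 = 3.91 g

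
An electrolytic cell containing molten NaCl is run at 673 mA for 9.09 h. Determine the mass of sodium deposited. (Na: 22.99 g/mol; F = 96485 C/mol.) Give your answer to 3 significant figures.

Q = 0.673 A × 32724 s = 22020 C
n(e⁻) = 22020 / 96485 = 0.2282 mol
Na⁺ + e⁻ → Na, so n(Na) = 0.2282 mol
m = 0.2282 × 22.99 = 5.25 g

5.25 g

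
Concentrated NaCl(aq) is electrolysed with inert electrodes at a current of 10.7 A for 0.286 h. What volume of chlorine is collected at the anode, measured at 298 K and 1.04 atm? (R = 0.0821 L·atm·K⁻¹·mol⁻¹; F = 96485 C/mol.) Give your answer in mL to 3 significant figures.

Q = It = 10.7 × 1029.6 = 11020 C
n(e⁻) = Q/F = 11020/96485 = 0.1142 mol
2Cl⁻ → Cl₂ + 2e⁻, so n(Cl₂) = 0.1142 / 2 = 0.05710 mol
V = nRT/P = 0.05710 × 0.0821 × 298 / 1.04 = 1.343 L
= 1340 mL

1340 mL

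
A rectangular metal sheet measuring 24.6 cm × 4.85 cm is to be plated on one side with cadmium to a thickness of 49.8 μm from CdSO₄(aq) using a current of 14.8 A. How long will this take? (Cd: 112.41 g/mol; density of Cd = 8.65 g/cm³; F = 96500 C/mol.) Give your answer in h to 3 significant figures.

Plated area = 24.6 × 4.85 = 119.3 cm²
Volume = 119.3 × 49.8×10⁻⁴ cm = 0.5941 cm³
m(Cd) = 0.5941 × 8.65 = 5.139 g
n(Cd) = 5.139 / 112.41 = 0.04572 mol; n(e⁻) = 2 × 0.04572 = 0.09144 mol
Q = 0.09144 × 96500 = 8824 C
t = 8824 / 14.8 = 596.2 s = 0.166 h

0.166 h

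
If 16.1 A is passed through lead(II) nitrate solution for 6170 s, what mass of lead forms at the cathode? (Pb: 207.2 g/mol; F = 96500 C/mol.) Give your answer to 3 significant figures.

107 g

Q = It = 16.1 × 6170 = 99340 C
Moles of electrons = 99340 / 96500 = 1.029 mol
Pb²⁺ + 2e⁻ → Pb, so n(Pb) = 1.029 / 2 = 0.5145 mol
m = 0.5145 × 207.2 = 107 g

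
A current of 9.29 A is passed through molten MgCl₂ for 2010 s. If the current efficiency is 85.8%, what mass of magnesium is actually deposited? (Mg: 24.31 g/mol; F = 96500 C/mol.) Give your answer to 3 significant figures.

2.02 g

Q = 9.29 × 2010 = 18670 C
n(e⁻) = 18670 / 96500 = 0.1935 mol
Mg²⁺ + 2e⁻ → Mg, so theoretical m(Mg) = 0.09675 × 24.31 = 2.352 g
Actual mass = 85.8% × 2.352 = 2.02 g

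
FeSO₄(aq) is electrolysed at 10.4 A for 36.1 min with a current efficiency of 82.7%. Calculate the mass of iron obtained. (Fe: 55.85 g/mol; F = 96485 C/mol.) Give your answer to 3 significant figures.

5.39 g

Q = 10.4 × 2166 = 22530 C
n(e⁻) = 22530 / 96485 = 0.2335 mol
Fe²⁺ + 2e⁻ → Fe, so theoretical m(Fe) = 0.1168 × 55.85 = 6.523 g
Actual mass = 82.7% × 6.523 = 5.39 g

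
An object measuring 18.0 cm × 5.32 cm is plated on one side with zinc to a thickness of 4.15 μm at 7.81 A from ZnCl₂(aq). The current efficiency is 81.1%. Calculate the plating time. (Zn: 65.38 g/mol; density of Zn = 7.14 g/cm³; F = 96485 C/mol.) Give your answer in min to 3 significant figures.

2.20 min

Plated area = 18.0 × 5.32 = 95.76 cm²
Volume = 95.76 × 4.15×10⁻⁴ cm = 0.03974 cm³
m(Zn) = 0.03974 × 7.14 = 0.2837 g
n(Zn) = 0.2837 / 65.38 = 0.004339 mol; n(e⁻) = 2 × 0.004339 = 0.008678 mol
Q = 0.008678 × 96485 / 0.811 = 1032 C
t = 1032 / 7.81 = 132.1 s = 2.20 min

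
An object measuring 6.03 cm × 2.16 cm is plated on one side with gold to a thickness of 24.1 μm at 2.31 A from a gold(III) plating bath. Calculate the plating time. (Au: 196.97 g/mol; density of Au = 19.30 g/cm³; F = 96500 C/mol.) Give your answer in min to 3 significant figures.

6.42 min

Plated area = 6.03 × 2.16 = 13.02 cm²
Volume = 13.02 × 24.1×10⁻⁴ cm = 0.03138 cm³
m(Au) = 0.03138 × 19.30 = 0.6056 g
n(Au) = 0.6056 / 196.97 = 0.003075 mol; n(e⁻) = 3 × 0.003075 = 0.009225 mol
Q = 0.009225 × 96500 = 890.2 C
t = 890.2 / 2.31 = 385.4 s = 6.42 min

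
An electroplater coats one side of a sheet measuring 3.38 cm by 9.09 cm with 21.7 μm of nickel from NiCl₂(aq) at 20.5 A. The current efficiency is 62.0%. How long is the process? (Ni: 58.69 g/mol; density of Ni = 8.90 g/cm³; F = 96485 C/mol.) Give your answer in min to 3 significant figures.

2.56 min

Plated area = 3.38 × 9.09 = 30.72 cm²
Volume = 30.72 × 21.7×10⁻⁴ cm = 0.06666 cm³
m(Ni) = 0.06666 × 8.90 = 0.5933 g
n(Ni) = 0.5933 / 58.69 = 0.01011 mol; n(e⁻) = 2 × 0.01011 = 0.02022 mol
Q = 0.02022 × 96485 / 0.620 = 3147 C
t = 3147 / 20.5 = 153.5 s = 2.56 min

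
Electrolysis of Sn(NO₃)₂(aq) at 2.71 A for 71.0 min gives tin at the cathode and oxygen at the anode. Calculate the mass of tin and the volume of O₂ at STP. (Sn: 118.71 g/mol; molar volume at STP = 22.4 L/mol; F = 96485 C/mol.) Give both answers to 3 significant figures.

Q = 2.71 × 4260 = 11540 C; n(e⁻) = 11540 / 96485 = 0.1196 mol
Cathode: Sn²⁺ + 2e⁻ → Sn → n(Sn) = 0.1196/2 = 0.05980 mol → 7.10 g
Anode: 2H₂O → O₂ + 4H⁺ + 4e⁻ → n(O₂) = 0.1196/4 = 0.02990 mol → 0.670 L

7.10 g Sn; 0.670 L O₂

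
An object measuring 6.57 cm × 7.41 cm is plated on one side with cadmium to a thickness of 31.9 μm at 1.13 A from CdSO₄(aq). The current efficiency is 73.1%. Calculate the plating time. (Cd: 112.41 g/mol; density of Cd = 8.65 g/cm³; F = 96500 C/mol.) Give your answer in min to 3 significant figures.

46.5 min

Plated area = 6.57 × 7.41 = 48.68 cm²
Volume = 48.68 × 31.9×10⁻⁴ cm = 0.1553 cm³
m(Cd) = 0.1553 × 8.65 = 1.343 g
n(Cd) = 1.343 / 112.41 = 0.01195 mol; n(e⁻) = 2 × 0.01195 = 0.02390 mol
Q = 0.02390 × 96500 / 0.731 = 3155 C
t = 3155 / 1.13 = 2792 s = 46.5 min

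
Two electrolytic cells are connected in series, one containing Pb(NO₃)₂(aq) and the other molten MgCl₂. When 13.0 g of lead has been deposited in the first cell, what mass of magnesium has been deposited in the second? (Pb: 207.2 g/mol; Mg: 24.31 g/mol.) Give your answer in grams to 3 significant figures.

n(Pb) = 13.0 / 207.2 = 0.06274 mol
Pb²⁺ + 2e⁻ → Pb, so n(e⁻) = 2 × 0.06274 = 0.1255 mol
Since the cells are in series, n(e⁻) in the Mg cell is also 0.1255 mol.
Mg²⁺ + 2e⁻ → Mg, so n(Mg) = 0.1255 / 2 = 0.06275 mol
m(Mg) = 0.06275 × 24.31 = 1.53 g

1.53 g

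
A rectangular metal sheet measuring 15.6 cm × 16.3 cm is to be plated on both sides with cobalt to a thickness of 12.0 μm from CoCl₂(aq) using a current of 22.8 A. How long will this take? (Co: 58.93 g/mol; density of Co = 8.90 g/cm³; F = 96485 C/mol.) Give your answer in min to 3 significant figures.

Plated area = 2 × 15.6 × 16.3 = 508.6 cm²
Volume = 508.6 × 12.0×10⁻⁴ cm = 0.6103 cm³
m(Co) = 0.6103 × 8.90 = 5.432 g
n(Co) = 5.432 / 58.93 = 0.09218 mol; n(e⁻) = 2 × 0.09218 = 0.1844 mol
Q = 0.1844 × 96485 = 17790 C
t = 17790 / 22.8 = 780.3 s = 13.0 min

13.0 min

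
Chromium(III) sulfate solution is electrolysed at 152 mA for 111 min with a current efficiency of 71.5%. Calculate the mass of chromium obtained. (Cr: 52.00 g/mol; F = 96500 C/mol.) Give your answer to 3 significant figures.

0.130 g

Q = 0.152 × 6660 = 1012 C
n(e⁻) = 1012 / 96500 = 0.01049 mol
Cr³⁺ + 3e⁻ → Cr, so theoretical m(Cr) = 0.003497 × 52.00 = 0.1818 g
Actual mass = 71.5% × 0.1818 = 0.130 g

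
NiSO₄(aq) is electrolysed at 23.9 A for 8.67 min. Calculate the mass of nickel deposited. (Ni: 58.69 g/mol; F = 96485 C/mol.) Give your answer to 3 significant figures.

Charge passed = 23.9 × 520.2 = 12430 C
Moles of electrons = 12430 / 96485 = 0.1288 mol
Ni²⁺ + 2e⁻ → Ni, so n(Ni) = 0.1288 / 2 = 0.06440 mol
m = 0.06440 × 58.69 = 3.78 g

3.78 g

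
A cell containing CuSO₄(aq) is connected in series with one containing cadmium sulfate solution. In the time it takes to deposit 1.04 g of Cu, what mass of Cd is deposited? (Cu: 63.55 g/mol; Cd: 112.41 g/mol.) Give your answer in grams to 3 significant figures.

1.84 g

n(Cu) = 1.04 / 63.55 = 0.01637 mol
Cu²⁺ + 2e⁻ → Cu, so n(e⁻) = 2 × 0.01637 = 0.03274 mol
The cells are in series, so the same charge (and hence the same n(e⁻) = 0.03274 mol) passes through both.
Cd²⁺ + 2e⁻ → Cd, so n(Cd) = 0.03274 / 2 = 0.01637 mol
m(Cd) = 0.01637 × 112.41 = 1.84 g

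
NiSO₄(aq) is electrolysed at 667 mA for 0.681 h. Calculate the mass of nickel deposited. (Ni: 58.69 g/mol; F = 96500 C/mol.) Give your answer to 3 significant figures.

Q = 0.667 A × 2451.6 s = 1635 C
n(e⁻) = Q/F = 1635/96500 = 0.01694 mol
Ni²⁺ + 2e⁻ → Ni, so n(Ni) = 0.01694 / 2 = 0.008470 mol
m = 0.008470 × 58.69 = 0.497 g

0.497 g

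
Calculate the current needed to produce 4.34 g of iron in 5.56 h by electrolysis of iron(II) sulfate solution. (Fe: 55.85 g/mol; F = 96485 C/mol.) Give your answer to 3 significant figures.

n(Fe) = 4.34 / 55.85 = 0.07771 mol
Fe²⁺ + 2e⁻ → Fe, so n(e⁻) = 2 × 0.07771 = 0.1554 mol
Q = 0.1554 × 96485 = 14990 C
I = Q / t = 14990 / 20016 s = 0.749 A

0.749 A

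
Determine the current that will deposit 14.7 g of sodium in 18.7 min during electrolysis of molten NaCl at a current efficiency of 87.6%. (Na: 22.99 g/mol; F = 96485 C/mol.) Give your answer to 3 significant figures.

n(Na) = 14.7 / 22.99 = 0.6394 mol
Na⁺ + e⁻ → Na, so n(e⁻) = 0.6394 mol
Q = 0.6394 × 96485 / 0.876 = 70430 C
I = Q / t = 70430 / 1122 s = 62.8 A

62.8 A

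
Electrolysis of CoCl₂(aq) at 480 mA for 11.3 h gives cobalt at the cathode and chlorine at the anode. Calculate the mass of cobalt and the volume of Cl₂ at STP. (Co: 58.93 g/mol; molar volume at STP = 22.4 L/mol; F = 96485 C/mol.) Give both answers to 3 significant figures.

Q = 0.480 × 40680 = 19530 C; n(e⁻) = 19530 / 96485 = 0.2024 mol
Cathode: Co²⁺ + 2e⁻ → Co → n(Co) = 0.2024/2 = 0.1012 mol → 5.96 g
Anode: 2Cl⁻ → Cl₂ + 2e⁻ → n(Cl₂) = 0.2024/2 = 0.1012 mol → 2.27 L

5.96 g Co; 2.27 L Cl₂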